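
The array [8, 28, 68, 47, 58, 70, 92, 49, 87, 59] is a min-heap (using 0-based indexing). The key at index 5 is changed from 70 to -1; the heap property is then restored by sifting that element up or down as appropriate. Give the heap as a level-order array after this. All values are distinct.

set index 5 from 70 to -1 → [8, 28, 68, 47, 58, -1, 92, 49, 87, 59]
-1 < parent 68 at index 2, swap → [8, 28, -1, 47, 58, 68, 92, 49, 87, 59]
-1 < parent 8 at index 0, swap → [-1, 28, 8, 47, 58, 68, 92, 49, 87, 59]

[-1, 28, 8, 47, 58, 68, 92, 49, 87, 59]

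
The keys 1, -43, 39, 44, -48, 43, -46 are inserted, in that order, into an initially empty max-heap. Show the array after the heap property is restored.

[44, 39, 43, -43, -48, 1, -46]

Insert 1:
  append 1 at index 0 → [1] (no swap needed)
Insert -43:
  append -43 at index 1 → [1, -43] (no swap needed)
Insert 39:
  append 39 at index 2 → [1, -43, 39]
  39 > parent 1 at index 0, swap → [39, -43, 1]
Insert 44:
  append 44 at index 3 → [39, -43, 1, 44]
  44 > parent -43 at index 1, swap → [39, 44, 1, -43]
  44 > parent 39 at index 0, swap → [44, 39, 1, -43]
Insert -48:
  append -48 at index 4 → [44, 39, 1, -43, -48] (no swap needed)
Insert 43:
  append 43 at index 5 → [44, 39, 1, -43, -48, 43]
  43 > parent 1 at index 2, swap → [44, 39, 43, -43, -48, 1]
Insert -46:
  append -46 at index 6 → [44, 39, 43, -43, -48, 1, -46] (no swap needed)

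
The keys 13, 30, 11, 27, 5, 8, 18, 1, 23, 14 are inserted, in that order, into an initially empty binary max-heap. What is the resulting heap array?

Insert 13:
  append 13 at index 0 → [13] (no swap needed)
Insert 30:
  append 30 at index 1 → [13, 30]
  30 > parent 13 at index 0, swap → [30, 13]
Insert 11:
  append 11 at index 2 → [30, 13, 11] (no swap needed)
Insert 27:
  append 27 at index 3 → [30, 13, 11, 27]
  27 > parent 13 at index 1, swap → [30, 27, 11, 13]
Insert 5:
  append 5 at index 4 → [30, 27, 11, 13, 5] (no swap needed)
Insert 8:
  append 8 at index 5 → [30, 27, 11, 13, 5, 8] (no swap needed)
Insert 18:
  append 18 at index 6 → [30, 27, 11, 13, 5, 8, 18]
  18 > parent 11 at index 2, swap → [30, 27, 18, 13, 5, 8, 11]
Insert 1:
  append 1 at index 7 → [30, 27, 18, 13, 5, 8, 11, 1] (no swap needed)
Insert 23:
  append 23 at index 8 → [30, 27, 18, 13, 5, 8, 11, 1, 23]
  23 > parent 13 at index 3, swap → [30, 27, 18, 23, 5, 8, 11, 1, 13]
Insert 14:
  append 14 at index 9 → [30, 27, 18, 23, 5, 8, 11, 1, 13, 14]
  14 > parent 5 at index 4, swap → [30, 27, 18, 23, 14, 8, 11, 1, 13, 5]

[30, 27, 18, 23, 14, 8, 11, 1, 13, 5]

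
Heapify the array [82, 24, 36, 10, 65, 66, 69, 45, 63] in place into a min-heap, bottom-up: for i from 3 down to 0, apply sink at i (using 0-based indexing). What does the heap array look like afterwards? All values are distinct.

[10, 24, 36, 45, 65, 66, 69, 82, 63]

sift down from index 3: already satisfies heap property
sift down from index 2: already satisfies heap property
sift down from index 1:
  24 vs smaller child 10 at index 3, swap → [82, 10, 36, 24, 65, 66, 69, 45, 63]
sift down from index 0:
  82 vs smaller child 10 at index 1, swap → [10, 82, 36, 24, 65, 66, 69, 45, 63]
  82 vs smaller child 24 at index 3, swap → [10, 24, 36, 82, 65, 66, 69, 45, 63]
  82 vs smaller child 45 at index 7, swap → [10, 24, 36, 45, 65, 66, 69, 82, 63]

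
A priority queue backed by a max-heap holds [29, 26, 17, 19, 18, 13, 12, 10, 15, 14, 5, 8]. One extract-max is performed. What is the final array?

[26, 19, 17, 15, 18, 13, 12, 10, 8, 14, 5]

remove root 29; move last element 8 to root → [8, 26, 17, 19, 18, 13, 12, 10, 15, 14, 5]
8 vs larger child 26 at index 1, swap → [26, 8, 17, 19, 18, 13, 12, 10, 15, 14, 5]
8 vs larger child 19 at index 3, swap → [26, 19, 17, 8, 18, 13, 12, 10, 15, 14, 5]
8 vs larger child 15 at index 8, swap → [26, 19, 17, 15, 18, 13, 12, 10, 8, 14, 5]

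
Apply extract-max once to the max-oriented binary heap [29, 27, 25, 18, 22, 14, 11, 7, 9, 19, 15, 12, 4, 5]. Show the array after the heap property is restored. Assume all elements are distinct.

[27, 22, 25, 18, 19, 14, 11, 7, 9, 5, 15, 12, 4]

remove root 29; move last element 5 to root → [5, 27, 25, 18, 22, 14, 11, 7, 9, 19, 15, 12, 4]
5 vs larger child 27 at index 1, swap → [27, 5, 25, 18, 22, 14, 11, 7, 9, 19, 15, 12, 4]
5 vs larger child 22 at index 4, swap → [27, 22, 25, 18, 5, 14, 11, 7, 9, 19, 15, 12, 4]
5 vs larger child 19 at index 9, swap → [27, 22, 25, 18, 19, 14, 11, 7, 9, 5, 15, 12, 4]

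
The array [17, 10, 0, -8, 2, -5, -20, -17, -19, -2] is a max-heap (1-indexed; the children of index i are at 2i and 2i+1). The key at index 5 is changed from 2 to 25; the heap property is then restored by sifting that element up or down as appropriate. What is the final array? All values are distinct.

[25, 17, 0, -8, 10, -5, -20, -17, -19, -2]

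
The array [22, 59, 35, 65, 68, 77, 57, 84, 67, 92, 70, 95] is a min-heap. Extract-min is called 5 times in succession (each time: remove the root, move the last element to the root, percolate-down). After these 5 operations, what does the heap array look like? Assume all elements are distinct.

[67, 68, 70, 84, 92, 77, 95]

extract-min #1 returns 22:
  remove root 22; move last element 95 to root → [95, 59, 35, 65, 68, 77, 57, 84, 67, 92, 70]
  95 vs smaller child 35 at index 2, swap → [35, 59, 95, 65, 68, 77, 57, 84, 67, 92, 70]
  95 vs smaller child 57 at index 6, swap → [35, 59, 57, 65, 68, 77, 95, 84, 67, 92, 70]
extract-min #2 returns 35:
  remove root 35; move last element 70 to root → [70, 59, 57, 65, 68, 77, 95, 84, 67, 92]
  70 vs smaller child 57 at index 2, swap → [57, 59, 70, 65, 68, 77, 95, 84, 67, 92]
extract-min #3 returns 57:
  remove root 57; move last element 92 to root → [92, 59, 70, 65, 68, 77, 95, 84, 67]
  92 vs smaller child 59 at index 1, swap → [59, 92, 70, 65, 68, 77, 95, 84, 67]
  92 vs smaller child 65 at index 3, swap → [59, 65, 70, 92, 68, 77, 95, 84, 67]
  92 vs smaller child 67 at index 8, swap → [59, 65, 70, 67, 68, 77, 95, 84, 92]
extract-min #4 returns 59:
  remove root 59; move last element 92 to root → [92, 65, 70, 67, 68, 77, 95, 84]
  92 vs smaller child 65 at index 1, swap → [65, 92, 70, 67, 68, 77, 95, 84]
  92 vs smaller child 67 at index 3, swap → [65, 67, 70, 92, 68, 77, 95, 84]
  92 vs only child 84 at index 7, swap → [65, 67, 70, 84, 68, 77, 95, 92]
extract-min #5 returns 65:
  remove root 65; move last element 92 to root → [92, 67, 70, 84, 68, 77, 95]
  92 vs smaller child 67 at index 1, swap → [67, 92, 70, 84, 68, 77, 95]
  92 vs smaller child 68 at index 4, swap → [67, 68, 70, 84, 92, 77, 95]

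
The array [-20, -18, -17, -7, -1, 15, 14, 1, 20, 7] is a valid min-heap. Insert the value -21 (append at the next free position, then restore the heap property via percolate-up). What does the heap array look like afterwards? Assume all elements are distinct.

[-21, -20, -17, -7, -18, 15, 14, 1, 20, 7, -1]

append -21 at index 10 → [-20, -18, -17, -7, -1, 15, 14, 1, 20, 7, -21]
-21 < parent -1 at index 4, swap → [-20, -18, -17, -7, -21, 15, 14, 1, 20, 7, -1]
-21 < parent -18 at index 1, swap → [-20, -21, -17, -7, -18, 15, 14, 1, 20, 7, -1]
-21 < parent -20 at index 0, swap → [-21, -20, -17, -7, -18, 15, 14, 1, 20, 7, -1]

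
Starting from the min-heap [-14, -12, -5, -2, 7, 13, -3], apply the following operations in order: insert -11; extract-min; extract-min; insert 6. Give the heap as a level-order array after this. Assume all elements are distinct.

[-11, -3, -5, -2, 7, 13, 6]

insert -11:
  append -11 at index 7 → [-14, -12, -5, -2, 7, 13, -3, -11]
  -11 < parent -2 at index 3, swap → [-14, -12, -5, -11, 7, 13, -3, -2]
extract-min → returns -14:
  remove root -14; move last element -2 to root → [-2, -12, -5, -11, 7, 13, -3]
  -2 vs smaller child -12 at index 1, swap → [-12, -2, -5, -11, 7, 13, -3]
  -2 vs smaller child -11 at index 3, swap → [-12, -11, -5, -2, 7, 13, -3]
extract-min → returns -12:
  remove root -12; move last element -3 to root → [-3, -11, -5, -2, 7, 13]
  -3 vs smaller child -11 at index 1, swap → [-11, -3, -5, -2, 7, 13]
insert 6:
  append 6 at index 6 → [-11, -3, -5, -2, 7, 13, 6] (no swap needed)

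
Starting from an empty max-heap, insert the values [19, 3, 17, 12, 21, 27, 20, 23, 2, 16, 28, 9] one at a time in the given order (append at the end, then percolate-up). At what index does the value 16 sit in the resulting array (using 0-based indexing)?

Insert 19:
  append 19 at index 0 → [19] (no swap needed)
Insert 3:
  append 3 at index 1 → [19, 3] (no swap needed)
Insert 17:
  append 17 at index 2 → [19, 3, 17] (no swap needed)
Insert 12:
  append 12 at index 3 → [19, 3, 17, 12]
  12 > parent 3 at index 1, swap → [19, 12, 17, 3]
Insert 21:
  append 21 at index 4 → [19, 12, 17, 3, 21]
  21 > parent 12 at index 1, swap → [19, 21, 17, 3, 12]
  21 > parent 19 at index 0, swap → [21, 19, 17, 3, 12]
Insert 27:
  append 27 at index 5 → [21, 19, 17, 3, 12, 27]
  27 > parent 17 at index 2, swap → [21, 19, 27, 3, 12, 17]
  27 > parent 21 at index 0, swap → [27, 19, 21, 3, 12, 17]
Insert 20:
  append 20 at index 6 → [27, 19, 21, 3, 12, 17, 20] (no swap needed)
Insert 23:
  append 23 at index 7 → [27, 19, 21, 3, 12, 17, 20, 23]
  23 > parent 3 at index 3, swap → [27, 19, 21, 23, 12, 17, 20, 3]
  23 > parent 19 at index 1, swap → [27, 23, 21, 19, 12, 17, 20, 3]
Insert 2:
  append 2 at index 8 → [27, 23, 21, 19, 12, 17, 20, 3, 2] (no swap needed)
Insert 16:
  append 16 at index 9 → [27, 23, 21, 19, 12, 17, 20, 3, 2, 16]
  16 > parent 12 at index 4, swap → [27, 23, 21, 19, 16, 17, 20, 3, 2, 12]
Insert 28:
  append 28 at index 10 → [27, 23, 21, 19, 16, 17, 20, 3, 2, 12, 28]
  28 > parent 16 at index 4, swap → [27, 23, 21, 19, 28, 17, 20, 3, 2, 12, 16]
  28 > parent 23 at index 1, swap → [27, 28, 21, 19, 23, 17, 20, 3, 2, 12, 16]
  28 > parent 27 at index 0, swap → [28, 27, 21, 19, 23, 17, 20, 3, 2, 12, 16]
Insert 9:
  append 9 at index 11 → [28, 27, 21, 19, 23, 17, 20, 3, 2, 12, 16, 9] (no swap needed)
resulting array: [28, 27, 21, 19, 23, 17, 20, 3, 2, 12, 16, 9]

10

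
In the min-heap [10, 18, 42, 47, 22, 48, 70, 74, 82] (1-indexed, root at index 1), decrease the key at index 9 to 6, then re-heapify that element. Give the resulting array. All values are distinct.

set index 9 from 82 to 6 → [10, 18, 42, 47, 22, 48, 70, 74, 6]
6 < parent 47 at index 4, swap → [10, 18, 42, 6, 22, 48, 70, 74, 47]
6 < parent 18 at index 2, swap → [10, 6, 42, 18, 22, 48, 70, 74, 47]
6 < parent 10 at index 1, swap → [6, 10, 42, 18, 22, 48, 70, 74, 47]

[6, 10, 42, 18, 22, 48, 70, 74, 47]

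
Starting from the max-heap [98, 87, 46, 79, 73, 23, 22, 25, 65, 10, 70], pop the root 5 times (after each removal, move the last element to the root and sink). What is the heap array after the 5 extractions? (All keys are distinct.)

extract-max #1 returns 98:
  remove root 98; move last element 70 to root → [70, 87, 46, 79, 73, 23, 22, 25, 65, 10]
  70 vs larger child 87 at index 1, swap → [87, 70, 46, 79, 73, 23, 22, 25, 65, 10]
  70 vs larger child 79 at index 3, swap → [87, 79, 46, 70, 73, 23, 22, 25, 65, 10]
extract-max #2 returns 87:
  remove root 87; move last element 10 to root → [10, 79, 46, 70, 73, 23, 22, 25, 65]
  10 vs larger child 79 at index 1, swap → [79, 10, 46, 70, 73, 23, 22, 25, 65]
  10 vs larger child 73 at index 4, swap → [79, 73, 46, 70, 10, 23, 22, 25, 65]
extract-max #3 returns 79:
  remove root 79; move last element 65 to root → [65, 73, 46, 70, 10, 23, 22, 25]
  65 vs larger child 73 at index 1, swap → [73, 65, 46, 70, 10, 23, 22, 25]
  65 vs larger child 70 at index 3, swap → [73, 70, 46, 65, 10, 23, 22, 25]
extract-max #4 returns 73:
  remove root 73; move last element 25 to root → [25, 70, 46, 65, 10, 23, 22]
  25 vs larger child 70 at index 1, swap → [70, 25, 46, 65, 10, 23, 22]
  25 vs larger child 65 at index 3, swap → [70, 65, 46, 25, 10, 23, 22]
extract-max #5 returns 70:
  remove root 70; move last element 22 to root → [22, 65, 46, 25, 10, 23]
  22 vs larger child 65 at index 1, swap → [65, 22, 46, 25, 10, 23]
  22 vs larger child 25 at index 3, swap → [65, 25, 46, 22, 10, 23]

[65, 25, 46, 22, 10, 23]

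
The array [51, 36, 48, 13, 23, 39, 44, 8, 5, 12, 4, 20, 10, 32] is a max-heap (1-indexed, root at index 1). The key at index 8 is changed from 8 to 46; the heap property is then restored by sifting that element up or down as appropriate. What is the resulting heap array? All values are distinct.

[51, 46, 48, 36, 23, 39, 44, 13, 5, 12, 4, 20, 10, 32]

set index 8 from 8 to 46 → [51, 36, 48, 13, 23, 39, 44, 46, 5, 12, 4, 20, 10, 32]
46 > parent 13 at index 4, swap → [51, 36, 48, 46, 23, 39, 44, 13, 5, 12, 4, 20, 10, 32]
46 > parent 36 at index 2, swap → [51, 46, 48, 36, 23, 39, 44, 13, 5, 12, 4, 20, 10, 32]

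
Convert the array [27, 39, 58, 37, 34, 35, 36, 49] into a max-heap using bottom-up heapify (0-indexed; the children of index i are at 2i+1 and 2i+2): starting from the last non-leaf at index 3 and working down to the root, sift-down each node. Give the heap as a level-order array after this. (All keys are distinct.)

[58, 49, 36, 39, 34, 35, 27, 37]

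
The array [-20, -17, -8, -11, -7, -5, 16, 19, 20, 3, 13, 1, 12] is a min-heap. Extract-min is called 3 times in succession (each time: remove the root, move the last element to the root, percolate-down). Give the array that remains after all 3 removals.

[-8, -7, -5, 12, 1, 13, 16, 19, 20, 3]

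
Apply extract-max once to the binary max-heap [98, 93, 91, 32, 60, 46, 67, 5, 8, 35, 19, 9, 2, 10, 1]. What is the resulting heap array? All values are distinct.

remove root 98; move last element 1 to root → [1, 93, 91, 32, 60, 46, 67, 5, 8, 35, 19, 9, 2, 10]
1 vs larger child 93 at index 1, swap → [93, 1, 91, 32, 60, 46, 67, 5, 8, 35, 19, 9, 2, 10]
1 vs larger child 60 at index 4, swap → [93, 60, 91, 32, 1, 46, 67, 5, 8, 35, 19, 9, 2, 10]
1 vs larger child 35 at index 9, swap → [93, 60, 91, 32, 35, 46, 67, 5, 8, 1, 19, 9, 2, 10]

[93, 60, 91, 32, 35, 46, 67, 5, 8, 1, 19, 9, 2, 10]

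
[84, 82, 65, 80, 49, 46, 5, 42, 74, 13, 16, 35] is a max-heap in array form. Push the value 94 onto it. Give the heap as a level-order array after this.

append 94 at index 12 → [84, 82, 65, 80, 49, 46, 5, 42, 74, 13, 16, 35, 94]
94 > parent 46 at index 5, swap → [84, 82, 65, 80, 49, 94, 5, 42, 74, 13, 16, 35, 46]
94 > parent 65 at index 2, swap → [84, 82, 94, 80, 49, 65, 5, 42, 74, 13, 16, 35, 46]
94 > parent 84 at index 0, swap → [94, 82, 84, 80, 49, 65, 5, 42, 74, 13, 16, 35, 46]

[94, 82, 84, 80, 49, 65, 5, 42, 74, 13, 16, 35, 46]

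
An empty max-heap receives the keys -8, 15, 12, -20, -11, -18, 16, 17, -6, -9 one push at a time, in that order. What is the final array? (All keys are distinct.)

[17, 16, 15, -6, -9, -18, 12, -20, -8, -11]

Insert -8:
  append -8 at index 0 → [-8] (no swap needed)
Insert 15:
  append 15 at index 1 → [-8, 15]
  15 > parent -8 at index 0, swap → [15, -8]
Insert 12:
  append 12 at index 2 → [15, -8, 12] (no swap needed)
Insert -20:
  append -20 at index 3 → [15, -8, 12, -20] (no swap needed)
Insert -11:
  append -11 at index 4 → [15, -8, 12, -20, -11] (no swap needed)
Insert -18:
  append -18 at index 5 → [15, -8, 12, -20, -11, -18] (no swap needed)
Insert 16:
  append 16 at index 6 → [15, -8, 12, -20, -11, -18, 16]
  16 > parent 12 at index 2, swap → [15, -8, 16, -20, -11, -18, 12]
  16 > parent 15 at index 0, swap → [16, -8, 15, -20, -11, -18, 12]
Insert 17:
  append 17 at index 7 → [16, -8, 15, -20, -11, -18, 12, 17]
  17 > parent -20 at index 3, swap → [16, -8, 15, 17, -11, -18, 12, -20]
  17 > parent -8 at index 1, swap → [16, 17, 15, -8, -11, -18, 12, -20]
  17 > parent 16 at index 0, swap → [17, 16, 15, -8, -11, -18, 12, -20]
Insert -6:
  append -6 at index 8 → [17, 16, 15, -8, -11, -18, 12, -20, -6]
  -6 > parent -8 at index 3, swap → [17, 16, 15, -6, -11, -18, 12, -20, -8]
Insert -9:
  append -9 at index 9 → [17, 16, 15, -6, -11, -18, 12, -20, -8, -9]
  -9 > parent -11 at index 4, swap → [17, 16, 15, -6, -9, -18, 12, -20, -8, -11]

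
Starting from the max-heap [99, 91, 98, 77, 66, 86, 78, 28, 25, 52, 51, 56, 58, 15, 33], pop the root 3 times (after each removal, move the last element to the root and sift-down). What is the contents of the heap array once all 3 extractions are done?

[86, 77, 78, 28, 66, 58, 33, 15, 25, 52, 51, 56]

extract-max #1 returns 99:
  remove root 99; move last element 33 to root → [33, 91, 98, 77, 66, 86, 78, 28, 25, 52, 51, 56, 58, 15]
  33 vs larger child 98 at index 2, swap → [98, 91, 33, 77, 66, 86, 78, 28, 25, 52, 51, 56, 58, 15]
  33 vs larger child 86 at index 5, swap → [98, 91, 86, 77, 66, 33, 78, 28, 25, 52, 51, 56, 58, 15]
  33 vs larger child 58 at index 12, swap → [98, 91, 86, 77, 66, 58, 78, 28, 25, 52, 51, 56, 33, 15]
extract-max #2 returns 98:
  remove root 98; move last element 15 to root → [15, 91, 86, 77, 66, 58, 78, 28, 25, 52, 51, 56, 33]
  15 vs larger child 91 at index 1, swap → [91, 15, 86, 77, 66, 58, 78, 28, 25, 52, 51, 56, 33]
  15 vs larger child 77 at index 3, swap → [91, 77, 86, 15, 66, 58, 78, 28, 25, 52, 51, 56, 33]
  15 vs larger child 28 at index 7, swap → [91, 77, 86, 28, 66, 58, 78, 15, 25, 52, 51, 56, 33]
extract-max #3 returns 91:
  remove root 91; move last element 33 to root → [33, 77, 86, 28, 66, 58, 78, 15, 25, 52, 51, 56]
  33 vs larger child 86 at index 2, swap → [86, 77, 33, 28, 66, 58, 78, 15, 25, 52, 51, 56]
  33 vs larger child 78 at index 6, swap → [86, 77, 78, 28, 66, 58, 33, 15, 25, 52, 51, 56]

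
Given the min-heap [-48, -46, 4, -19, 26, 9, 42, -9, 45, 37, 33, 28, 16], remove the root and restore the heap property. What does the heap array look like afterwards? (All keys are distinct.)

[-46, -19, 4, -9, 26, 9, 42, 16, 45, 37, 33, 28]

remove root -48; move last element 16 to root → [16, -46, 4, -19, 26, 9, 42, -9, 45, 37, 33, 28]
16 vs smaller child -46 at index 1, swap → [-46, 16, 4, -19, 26, 9, 42, -9, 45, 37, 33, 28]
16 vs smaller child -19 at index 3, swap → [-46, -19, 4, 16, 26, 9, 42, -9, 45, 37, 33, 28]
16 vs smaller child -9 at index 7, swap → [-46, -19, 4, -9, 26, 9, 42, 16, 45, 37, 33, 28]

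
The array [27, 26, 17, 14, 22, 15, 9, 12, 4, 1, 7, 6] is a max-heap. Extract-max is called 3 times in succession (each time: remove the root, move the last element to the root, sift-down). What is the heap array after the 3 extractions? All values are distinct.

[17, 14, 15, 12, 7, 1, 9, 6, 4]

extract-max #1 returns 27:
  remove root 27; move last element 6 to root → [6, 26, 17, 14, 22, 15, 9, 12, 4, 1, 7]
  6 vs larger child 26 at index 1, swap → [26, 6, 17, 14, 22, 15, 9, 12, 4, 1, 7]
  6 vs larger child 22 at index 4, swap → [26, 22, 17, 14, 6, 15, 9, 12, 4, 1, 7]
  6 vs larger child 7 at index 10, swap → [26, 22, 17, 14, 7, 15, 9, 12, 4, 1, 6]
extract-max #2 returns 26:
  remove root 26; move last element 6 to root → [6, 22, 17, 14, 7, 15, 9, 12, 4, 1]
  6 vs larger child 22 at index 1, swap → [22, 6, 17, 14, 7, 15, 9, 12, 4, 1]
  6 vs larger child 14 at index 3, swap → [22, 14, 17, 6, 7, 15, 9, 12, 4, 1]
  6 vs larger child 12 at index 7, swap → [22, 14, 17, 12, 7, 15, 9, 6, 4, 1]
extract-max #3 returns 22:
  remove root 22; move last element 1 to root → [1, 14, 17, 12, 7, 15, 9, 6, 4]
  1 vs larger child 17 at index 2, swap → [17, 14, 1, 12, 7, 15, 9, 6, 4]
  1 vs larger child 15 at index 5, swap → [17, 14, 15, 12, 7, 1, 9, 6, 4]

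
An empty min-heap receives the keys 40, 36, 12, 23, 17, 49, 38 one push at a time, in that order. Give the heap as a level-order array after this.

Insert 40:
  append 40 at index 0 → [40] (no swap needed)
Insert 36:
  append 36 at index 1 → [40, 36]
  36 < parent 40 at index 0, swap → [36, 40]
Insert 12:
  append 12 at index 2 → [36, 40, 12]
  12 < parent 36 at index 0, swap → [12, 40, 36]
Insert 23:
  append 23 at index 3 → [12, 40, 36, 23]
  23 < parent 40 at index 1, swap → [12, 23, 36, 40]
Insert 17:
  append 17 at index 4 → [12, 23, 36, 40, 17]
  17 < parent 23 at index 1, swap → [12, 17, 36, 40, 23]
Insert 49:
  append 49 at index 5 → [12, 17, 36, 40, 23, 49] (no swap needed)
Insert 38:
  append 38 at index 6 → [12, 17, 36, 40, 23, 49, 38] (no swap needed)

[12, 17, 36, 40, 23, 49, 38]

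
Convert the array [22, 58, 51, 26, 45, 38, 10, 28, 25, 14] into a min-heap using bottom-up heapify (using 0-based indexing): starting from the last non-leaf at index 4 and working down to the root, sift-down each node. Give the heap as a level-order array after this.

sift down from index 4:
  45 vs only child 14 at index 9, swap → [22, 58, 51, 26, 14, 38, 10, 28, 25, 45]
sift down from index 3:
  26 vs smaller child 25 at index 8, swap → [22, 58, 51, 25, 14, 38, 10, 28, 26, 45]
sift down from index 2:
  51 vs smaller child 10 at index 6, swap → [22, 58, 10, 25, 14, 38, 51, 28, 26, 45]
sift down from index 1:
  58 vs smaller child 14 at index 4, swap → [22, 14, 10, 25, 58, 38, 51, 28, 26, 45]
  58 vs only child 45 at index 9, swap → [22, 14, 10, 25, 45, 38, 51, 28, 26, 58]
sift down from index 0:
  22 vs smaller child 10 at index 2, swap → [10, 14, 22, 25, 45, 38, 51, 28, 26, 58]

[10, 14, 22, 25, 45, 38, 51, 28, 26, 58]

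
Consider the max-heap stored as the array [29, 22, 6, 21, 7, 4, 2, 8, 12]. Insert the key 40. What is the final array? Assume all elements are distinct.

[40, 29, 6, 21, 22, 4, 2, 8, 12, 7]

append 40 at index 9 → [29, 22, 6, 21, 7, 4, 2, 8, 12, 40]
40 > parent 7 at index 4, swap → [29, 22, 6, 21, 40, 4, 2, 8, 12, 7]
40 > parent 22 at index 1, swap → [29, 40, 6, 21, 22, 4, 2, 8, 12, 7]
40 > parent 29 at index 0, swap → [40, 29, 6, 21, 22, 4, 2, 8, 12, 7]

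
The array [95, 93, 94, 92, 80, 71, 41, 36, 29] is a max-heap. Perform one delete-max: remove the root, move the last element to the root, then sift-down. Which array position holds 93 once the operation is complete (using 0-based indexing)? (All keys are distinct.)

remove root 95; move last element 29 to root → [29, 93, 94, 92, 80, 71, 41, 36]
29 vs larger child 94 at index 2, swap → [94, 93, 29, 92, 80, 71, 41, 36]
29 vs larger child 71 at index 5, swap → [94, 93, 71, 92, 80, 29, 41, 36]
resulting array: [94, 93, 71, 92, 80, 29, 41, 36]

1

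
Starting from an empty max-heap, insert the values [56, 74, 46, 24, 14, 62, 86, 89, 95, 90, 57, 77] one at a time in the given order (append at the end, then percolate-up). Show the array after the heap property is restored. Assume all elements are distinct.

Insert 56:
  append 56 at index 0 → [56] (no swap needed)
Insert 74:
  append 74 at index 1 → [56, 74]
  74 > parent 56 at index 0, swap → [74, 56]
Insert 46:
  append 46 at index 2 → [74, 56, 46] (no swap needed)
Insert 24:
  append 24 at index 3 → [74, 56, 46, 24] (no swap needed)
Insert 14:
  append 14 at index 4 → [74, 56, 46, 24, 14] (no swap needed)
Insert 62:
  append 62 at index 5 → [74, 56, 46, 24, 14, 62]
  62 > parent 46 at index 2, swap → [74, 56, 62, 24, 14, 46]
Insert 86:
  append 86 at index 6 → [74, 56, 62, 24, 14, 46, 86]
  86 > parent 62 at index 2, swap → [74, 56, 86, 24, 14, 46, 62]
  86 > parent 74 at index 0, swap → [86, 56, 74, 24, 14, 46, 62]
Insert 89:
  append 89 at index 7 → [86, 56, 74, 24, 14, 46, 62, 89]
  89 > parent 24 at index 3, swap → [86, 56, 74, 89, 14, 46, 62, 24]
  89 > parent 56 at index 1, swap → [86, 89, 74, 56, 14, 46, 62, 24]
  89 > parent 86 at index 0, swap → [89, 86, 74, 56, 14, 46, 62, 24]
Insert 95:
  append 95 at index 8 → [89, 86, 74, 56, 14, 46, 62, 24, 95]
  95 > parent 56 at index 3, swap → [89, 86, 74, 95, 14, 46, 62, 24, 56]
  95 > parent 86 at index 1, swap → [89, 95, 74, 86, 14, 46, 62, 24, 56]
  95 > parent 89 at index 0, swap → [95, 89, 74, 86, 14, 46, 62, 24, 56]
Insert 90:
  append 90 at index 9 → [95, 89, 74, 86, 14, 46, 62, 24, 56, 90]
  90 > parent 14 at index 4, swap → [95, 89, 74, 86, 90, 46, 62, 24, 56, 14]
  90 > parent 89 at index 1, swap → [95, 90, 74, 86, 89, 46, 62, 24, 56, 14]
Insert 57:
  append 57 at index 10 → [95, 90, 74, 86, 89, 46, 62, 24, 56, 14, 57] (no swap needed)
Insert 77:
  append 77 at index 11 → [95, 90, 74, 86, 89, 46, 62, 24, 56, 14, 57, 77]
  77 > parent 46 at index 5, swap → [95, 90, 74, 86, 89, 77, 62, 24, 56, 14, 57, 46]
  77 > parent 74 at index 2, swap → [95, 90, 77, 86, 89, 74, 62, 24, 56, 14, 57, 46]

[95, 90, 77, 86, 89, 74, 62, 24, 56, 14, 57, 46]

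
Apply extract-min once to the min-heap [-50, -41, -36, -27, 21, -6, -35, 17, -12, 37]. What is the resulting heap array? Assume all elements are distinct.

remove root -50; move last element 37 to root → [37, -41, -36, -27, 21, -6, -35, 17, -12]
37 vs smaller child -41 at index 1, swap → [-41, 37, -36, -27, 21, -6, -35, 17, -12]
37 vs smaller child -27 at index 3, swap → [-41, -27, -36, 37, 21, -6, -35, 17, -12]
37 vs smaller child -12 at index 8, swap → [-41, -27, -36, -12, 21, -6, -35, 17, 37]

[-41, -27, -36, -12, 21, -6, -35, 17, 37]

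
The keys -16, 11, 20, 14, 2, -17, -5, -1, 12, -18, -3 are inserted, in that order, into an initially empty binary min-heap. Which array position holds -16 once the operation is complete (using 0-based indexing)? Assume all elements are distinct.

Insert -16:
  append -16 at index 0 → [-16] (no swap needed)
Insert 11:
  append 11 at index 1 → [-16, 11] (no swap needed)
Insert 20:
  append 20 at index 2 → [-16, 11, 20] (no swap needed)
Insert 14:
  append 14 at index 3 → [-16, 11, 20, 14] (no swap needed)
Insert 2:
  append 2 at index 4 → [-16, 11, 20, 14, 2]
  2 < parent 11 at index 1, swap → [-16, 2, 20, 14, 11]
Insert -17:
  append -17 at index 5 → [-16, 2, 20, 14, 11, -17]
  -17 < parent 20 at index 2, swap → [-16, 2, -17, 14, 11, 20]
  -17 < parent -16 at index 0, swap → [-17, 2, -16, 14, 11, 20]
Insert -5:
  append -5 at index 6 → [-17, 2, -16, 14, 11, 20, -5] (no swap needed)
Insert -1:
  append -1 at index 7 → [-17, 2, -16, 14, 11, 20, -5, -1]
  -1 < parent 14 at index 3, swap → [-17, 2, -16, -1, 11, 20, -5, 14]
  -1 < parent 2 at index 1, swap → [-17, -1, -16, 2, 11, 20, -5, 14]
Insert 12:
  append 12 at index 8 → [-17, -1, -16, 2, 11, 20, -5, 14, 12] (no swap needed)
Insert -18:
  append -18 at index 9 → [-17, -1, -16, 2, 11, 20, -5, 14, 12, -18]
  -18 < parent 11 at index 4, swap → [-17, -1, -16, 2, -18, 20, -5, 14, 12, 11]
  -18 < parent -1 at index 1, swap → [-17, -18, -16, 2, -1, 20, -5, 14, 12, 11]
  -18 < parent -17 at index 0, swap → [-18, -17, -16, 2, -1, 20, -5, 14, 12, 11]
Insert -3:
  append -3 at index 10 → [-18, -17, -16, 2, -1, 20, -5, 14, 12, 11, -3]
  -3 < parent -1 at index 4, swap → [-18, -17, -16, 2, -3, 20, -5, 14, 12, 11, -1]
resulting array: [-18, -17, -16, 2, -3, 20, -5, 14, 12, 11, -1]

2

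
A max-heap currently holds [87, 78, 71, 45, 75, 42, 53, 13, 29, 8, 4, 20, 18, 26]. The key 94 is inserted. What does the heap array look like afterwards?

[94, 78, 87, 45, 75, 42, 71, 13, 29, 8, 4, 20, 18, 26, 53]

append 94 at index 14 → [87, 78, 71, 45, 75, 42, 53, 13, 29, 8, 4, 20, 18, 26, 94]
94 > parent 53 at index 6, swap → [87, 78, 71, 45, 75, 42, 94, 13, 29, 8, 4, 20, 18, 26, 53]
94 > parent 71 at index 2, swap → [87, 78, 94, 45, 75, 42, 71, 13, 29, 8, 4, 20, 18, 26, 53]
94 > parent 87 at index 0, swap → [94, 78, 87, 45, 75, 42, 71, 13, 29, 8, 4, 20, 18, 26, 53]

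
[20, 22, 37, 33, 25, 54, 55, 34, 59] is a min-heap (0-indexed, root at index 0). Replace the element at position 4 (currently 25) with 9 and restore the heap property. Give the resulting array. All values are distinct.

set index 4 from 25 to 9 → [20, 22, 37, 33, 9, 54, 55, 34, 59]
9 < parent 22 at index 1, swap → [20, 9, 37, 33, 22, 54, 55, 34, 59]
9 < parent 20 at index 0, swap → [9, 20, 37, 33, 22, 54, 55, 34, 59]

[9, 20, 37, 33, 22, 54, 55, 34, 59]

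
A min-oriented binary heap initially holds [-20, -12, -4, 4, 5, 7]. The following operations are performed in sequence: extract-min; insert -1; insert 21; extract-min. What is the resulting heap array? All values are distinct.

extract-min → returns -20:
  remove root -20; move last element 7 to root → [7, -12, -4, 4, 5]
  7 vs smaller child -12 at index 1, swap → [-12, 7, -4, 4, 5]
  7 vs smaller child 4 at index 3, swap → [-12, 4, -4, 7, 5]
insert -1:
  append -1 at index 5 → [-12, 4, -4, 7, 5, -1] (no swap needed)
insert 21:
  append 21 at index 6 → [-12, 4, -4, 7, 5, -1, 21] (no swap needed)
extract-min → returns -12:
  remove root -12; move last element 21 to root → [21, 4, -4, 7, 5, -1]
  21 vs smaller child -4 at index 2, swap → [-4, 4, 21, 7, 5, -1]
  21 vs only child -1 at index 5, swap → [-4, 4, -1, 7, 5, 21]

[-4, 4, -1, 7, 5, 21]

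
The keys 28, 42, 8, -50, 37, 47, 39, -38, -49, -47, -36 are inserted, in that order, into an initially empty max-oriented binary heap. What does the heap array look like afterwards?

Insert 28:
  append 28 at index 0 → [28] (no swap needed)
Insert 42:
  append 42 at index 1 → [28, 42]
  42 > parent 28 at index 0, swap → [42, 28]
Insert 8:
  append 8 at index 2 → [42, 28, 8] (no swap needed)
Insert -50:
  append -50 at index 3 → [42, 28, 8, -50] (no swap needed)
Insert 37:
  append 37 at index 4 → [42, 28, 8, -50, 37]
  37 > parent 28 at index 1, swap → [42, 37, 8, -50, 28]
Insert 47:
  append 47 at index 5 → [42, 37, 8, -50, 28, 47]
  47 > parent 8 at index 2, swap → [42, 37, 47, -50, 28, 8]
  47 > parent 42 at index 0, swap → [47, 37, 42, -50, 28, 8]
Insert 39:
  append 39 at index 6 → [47, 37, 42, -50, 28, 8, 39] (no swap needed)
Insert -38:
  append -38 at index 7 → [47, 37, 42, -50, 28, 8, 39, -38]
  -38 > parent -50 at index 3, swap → [47, 37, 42, -38, 28, 8, 39, -50]
Insert -49:
  append -49 at index 8 → [47, 37, 42, -38, 28, 8, 39, -50, -49] (no swap needed)
Insert -47:
  append -47 at index 9 → [47, 37, 42, -38, 28, 8, 39, -50, -49, -47] (no swap needed)
Insert -36:
  append -36 at index 10 → [47, 37, 42, -38, 28, 8, 39, -50, -49, -47, -36] (no swap needed)

[47, 37, 42, -38, 28, 8, 39, -50, -49, -47, -36]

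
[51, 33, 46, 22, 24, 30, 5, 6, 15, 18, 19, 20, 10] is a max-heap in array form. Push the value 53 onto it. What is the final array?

append 53 at index 13 → [51, 33, 46, 22, 24, 30, 5, 6, 15, 18, 19, 20, 10, 53]
53 > parent 5 at index 6, swap → [51, 33, 46, 22, 24, 30, 53, 6, 15, 18, 19, 20, 10, 5]
53 > parent 46 at index 2, swap → [51, 33, 53, 22, 24, 30, 46, 6, 15, 18, 19, 20, 10, 5]
53 > parent 51 at index 0, swap → [53, 33, 51, 22, 24, 30, 46, 6, 15, 18, 19, 20, 10, 5]

[53, 33, 51, 22, 24, 30, 46, 6, 15, 18, 19, 20, 10, 5]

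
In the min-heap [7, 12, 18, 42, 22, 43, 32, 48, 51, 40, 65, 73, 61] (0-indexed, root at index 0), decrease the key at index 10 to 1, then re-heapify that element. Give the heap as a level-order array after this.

set index 10 from 65 to 1 → [7, 12, 18, 42, 22, 43, 32, 48, 51, 40, 1, 73, 61]
1 < parent 22 at index 4, swap → [7, 12, 18, 42, 1, 43, 32, 48, 51, 40, 22, 73, 61]
1 < parent 12 at index 1, swap → [7, 1, 18, 42, 12, 43, 32, 48, 51, 40, 22, 73, 61]
1 < parent 7 at index 0, swap → [1, 7, 18, 42, 12, 43, 32, 48, 51, 40, 22, 73, 61]

[1, 7, 18, 42, 12, 43, 32, 48, 51, 40, 22, 73, 61]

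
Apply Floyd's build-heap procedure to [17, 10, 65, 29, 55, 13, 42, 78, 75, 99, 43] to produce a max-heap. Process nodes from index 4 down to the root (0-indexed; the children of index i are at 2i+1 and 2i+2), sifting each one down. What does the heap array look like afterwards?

[99, 78, 65, 75, 55, 13, 42, 29, 17, 10, 43]

sift down from index 4:
  55 vs larger child 99 at index 9, swap → [17, 10, 65, 29, 99, 13, 42, 78, 75, 55, 43]
sift down from index 3:
  29 vs larger child 78 at index 7, swap → [17, 10, 65, 78, 99, 13, 42, 29, 75, 55, 43]
sift down from index 2: already satisfies heap property
sift down from index 1:
  10 vs larger child 99 at index 4, swap → [17, 99, 65, 78, 10, 13, 42, 29, 75, 55, 43]
  10 vs larger child 55 at index 9, swap → [17, 99, 65, 78, 55, 13, 42, 29, 75, 10, 43]
sift down from index 0:
  17 vs larger child 99 at index 1, swap → [99, 17, 65, 78, 55, 13, 42, 29, 75, 10, 43]
  17 vs larger child 78 at index 3, swap → [99, 78, 65, 17, 55, 13, 42, 29, 75, 10, 43]
  17 vs larger child 75 at index 8, swap → [99, 78, 65, 75, 55, 13, 42, 29, 17, 10, 43]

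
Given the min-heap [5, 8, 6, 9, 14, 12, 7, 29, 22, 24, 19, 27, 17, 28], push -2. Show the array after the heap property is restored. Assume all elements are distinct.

[-2, 8, 5, 9, 14, 12, 6, 29, 22, 24, 19, 27, 17, 28, 7]

append -2 at index 14 → [5, 8, 6, 9, 14, 12, 7, 29, 22, 24, 19, 27, 17, 28, -2]
-2 < parent 7 at index 6, swap → [5, 8, 6, 9, 14, 12, -2, 29, 22, 24, 19, 27, 17, 28, 7]
-2 < parent 6 at index 2, swap → [5, 8, -2, 9, 14, 12, 6, 29, 22, 24, 19, 27, 17, 28, 7]
-2 < parent 5 at index 0, swap → [-2, 8, 5, 9, 14, 12, 6, 29, 22, 24, 19, 27, 17, 28, 7]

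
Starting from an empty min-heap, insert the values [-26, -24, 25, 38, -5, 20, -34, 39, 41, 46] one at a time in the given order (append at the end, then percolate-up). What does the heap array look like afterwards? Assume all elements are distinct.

Insert -26:
  append -26 at index 0 → [-26] (no swap needed)
Insert -24:
  append -24 at index 1 → [-26, -24] (no swap needed)
Insert 25:
  append 25 at index 2 → [-26, -24, 25] (no swap needed)
Insert 38:
  append 38 at index 3 → [-26, -24, 25, 38] (no swap needed)
Insert -5:
  append -5 at index 4 → [-26, -24, 25, 38, -5] (no swap needed)
Insert 20:
  append 20 at index 5 → [-26, -24, 25, 38, -5, 20]
  20 < parent 25 at index 2, swap → [-26, -24, 20, 38, -5, 25]
Insert -34:
  append -34 at index 6 → [-26, -24, 20, 38, -5, 25, -34]
  -34 < parent 20 at index 2, swap → [-26, -24, -34, 38, -5, 25, 20]
  -34 < parent -26 at index 0, swap → [-34, -24, -26, 38, -5, 25, 20]
Insert 39:
  append 39 at index 7 → [-34, -24, -26, 38, -5, 25, 20, 39] (no swap needed)
Insert 41:
  append 41 at index 8 → [-34, -24, -26, 38, -5, 25, 20, 39, 41] (no swap needed)
Insert 46:
  append 46 at index 9 → [-34, -24, -26, 38, -5, 25, 20, 39, 41, 46] (no swap needed)

[-34, -24, -26, 38, -5, 25, 20, 39, 41, 46]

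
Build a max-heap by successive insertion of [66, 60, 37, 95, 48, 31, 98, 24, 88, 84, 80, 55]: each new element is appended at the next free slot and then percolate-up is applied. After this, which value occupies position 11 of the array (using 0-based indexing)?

Insert 66:
  append 66 at index 0 → [66] (no swap needed)
Insert 60:
  append 60 at index 1 → [66, 60] (no swap needed)
Insert 37:
  append 37 at index 2 → [66, 60, 37] (no swap needed)
Insert 95:
  append 95 at index 3 → [66, 60, 37, 95]
  95 > parent 60 at index 1, swap → [66, 95, 37, 60]
  95 > parent 66 at index 0, swap → [95, 66, 37, 60]
Insert 48:
  append 48 at index 4 → [95, 66, 37, 60, 48] (no swap needed)
Insert 31:
  append 31 at index 5 → [95, 66, 37, 60, 48, 31] (no swap needed)
Insert 98:
  append 98 at index 6 → [95, 66, 37, 60, 48, 31, 98]
  98 > parent 37 at index 2, swap → [95, 66, 98, 60, 48, 31, 37]
  98 > parent 95 at index 0, swap → [98, 66, 95, 60, 48, 31, 37]
Insert 24:
  append 24 at index 7 → [98, 66, 95, 60, 48, 31, 37, 24] (no swap needed)
Insert 88:
  append 88 at index 8 → [98, 66, 95, 60, 48, 31, 37, 24, 88]
  88 > parent 60 at index 3, swap → [98, 66, 95, 88, 48, 31, 37, 24, 60]
  88 > parent 66 at index 1, swap → [98, 88, 95, 66, 48, 31, 37, 24, 60]
Insert 84:
  append 84 at index 9 → [98, 88, 95, 66, 48, 31, 37, 24, 60, 84]
  84 > parent 48 at index 4, swap → [98, 88, 95, 66, 84, 31, 37, 24, 60, 48]
Insert 80:
  append 80 at index 10 → [98, 88, 95, 66, 84, 31, 37, 24, 60, 48, 80] (no swap needed)
Insert 55:
  append 55 at index 11 → [98, 88, 95, 66, 84, 31, 37, 24, 60, 48, 80, 55]
  55 > parent 31 at index 5, swap → [98, 88, 95, 66, 84, 55, 37, 24, 60, 48, 80, 31]
resulting array: [98, 88, 95, 66, 84, 55, 37, 24, 60, 48, 80, 31]

31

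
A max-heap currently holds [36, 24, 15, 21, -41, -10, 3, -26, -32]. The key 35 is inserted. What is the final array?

[36, 35, 15, 21, 24, -10, 3, -26, -32, -41]

append 35 at index 9 → [36, 24, 15, 21, -41, -10, 3, -26, -32, 35]
35 > parent -41 at index 4, swap → [36, 24, 15, 21, 35, -10, 3, -26, -32, -41]
35 > parent 24 at index 1, swap → [36, 35, 15, 21, 24, -10, 3, -26, -32, -41]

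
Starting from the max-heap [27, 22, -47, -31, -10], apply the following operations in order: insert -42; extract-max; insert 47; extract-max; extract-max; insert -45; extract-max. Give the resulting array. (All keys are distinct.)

[-31, -45, -42, -47]

insert -42:
  append -42 at index 5 → [27, 22, -47, -31, -10, -42]
  -42 > parent -47 at index 2, swap → [27, 22, -42, -31, -10, -47]
extract-max → returns 27:
  remove root 27; move last element -47 to root → [-47, 22, -42, -31, -10]
  -47 vs larger child 22 at index 1, swap → [22, -47, -42, -31, -10]
  -47 vs larger child -10 at index 4, swap → [22, -10, -42, -31, -47]
insert 47:
  append 47 at index 5 → [22, -10, -42, -31, -47, 47]
  47 > parent -42 at index 2, swap → [22, -10, 47, -31, -47, -42]
  47 > parent 22 at index 0, swap → [47, -10, 22, -31, -47, -42]
extract-max → returns 47:
  remove root 47; move last element -42 to root → [-42, -10, 22, -31, -47]
  -42 vs larger child 22 at index 2, swap → [22, -10, -42, -31, -47]
extract-max → returns 22:
  remove root 22; move last element -47 to root → [-47, -10, -42, -31]
  -47 vs larger child -10 at index 1, swap → [-10, -47, -42, -31]
  -47 vs only child -31 at index 3, swap → [-10, -31, -42, -47]
insert -45:
  append -45 at index 4 → [-10, -31, -42, -47, -45] (no swap needed)
extract-max → returns -10:
  remove root -10; move last element -45 to root → [-45, -31, -42, -47]
  -45 vs larger child -31 at index 1, swap → [-31, -45, -42, -47]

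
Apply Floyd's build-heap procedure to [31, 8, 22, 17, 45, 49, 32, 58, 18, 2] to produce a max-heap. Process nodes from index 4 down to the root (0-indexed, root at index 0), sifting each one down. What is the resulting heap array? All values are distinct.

[58, 45, 49, 18, 31, 22, 32, 17, 8, 2]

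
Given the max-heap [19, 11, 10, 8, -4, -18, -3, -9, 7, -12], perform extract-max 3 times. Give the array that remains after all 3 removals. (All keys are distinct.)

[8, 7, -3, -9, -4, -18, -12]

extract-max #1 returns 19:
  remove root 19; move last element -12 to root → [-12, 11, 10, 8, -4, -18, -3, -9, 7]
  -12 vs larger child 11 at index 1, swap → [11, -12, 10, 8, -4, -18, -3, -9, 7]
  -12 vs larger child 8 at index 3, swap → [11, 8, 10, -12, -4, -18, -3, -9, 7]
  -12 vs larger child 7 at index 8, swap → [11, 8, 10, 7, -4, -18, -3, -9, -12]
extract-max #2 returns 11:
  remove root 11; move last element -12 to root → [-12, 8, 10, 7, -4, -18, -3, -9]
  -12 vs larger child 10 at index 2, swap → [10, 8, -12, 7, -4, -18, -3, -9]
  -12 vs larger child -3 at index 6, swap → [10, 8, -3, 7, -4, -18, -12, -9]
extract-max #3 returns 10:
  remove root 10; move last element -9 to root → [-9, 8, -3, 7, -4, -18, -12]
  -9 vs larger child 8 at index 1, swap → [8, -9, -3, 7, -4, -18, -12]
  -9 vs larger child 7 at index 3, swap → [8, 7, -3, -9, -4, -18, -12]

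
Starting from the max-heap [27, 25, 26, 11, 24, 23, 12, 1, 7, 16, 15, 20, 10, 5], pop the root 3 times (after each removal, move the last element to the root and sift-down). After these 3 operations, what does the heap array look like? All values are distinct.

[24, 16, 23, 11, 15, 20, 12, 1, 7, 10, 5]

extract-max #1 returns 27:
  remove root 27; move last element 5 to root → [5, 25, 26, 11, 24, 23, 12, 1, 7, 16, 15, 20, 10]
  5 vs larger child 26 at index 2, swap → [26, 25, 5, 11, 24, 23, 12, 1, 7, 16, 15, 20, 10]
  5 vs larger child 23 at index 5, swap → [26, 25, 23, 11, 24, 5, 12, 1, 7, 16, 15, 20, 10]
  5 vs larger child 20 at index 11, swap → [26, 25, 23, 11, 24, 20, 12, 1, 7, 16, 15, 5, 10]
extract-max #2 returns 26:
  remove root 26; move last element 10 to root → [10, 25, 23, 11, 24, 20, 12, 1, 7, 16, 15, 5]
  10 vs larger child 25 at index 1, swap → [25, 10, 23, 11, 24, 20, 12, 1, 7, 16, 15, 5]
  10 vs larger child 24 at index 4, swap → [25, 24, 23, 11, 10, 20, 12, 1, 7, 16, 15, 5]
  10 vs larger child 16 at index 9, swap → [25, 24, 23, 11, 16, 20, 12, 1, 7, 10, 15, 5]
extract-max #3 returns 25:
  remove root 25; move last element 5 to root → [5, 24, 23, 11, 16, 20, 12, 1, 7, 10, 15]
  5 vs larger child 24 at index 1, swap → [24, 5, 23, 11, 16, 20, 12, 1, 7, 10, 15]
  5 vs larger child 16 at index 4, swap → [24, 16, 23, 11, 5, 20, 12, 1, 7, 10, 15]
  5 vs larger child 15 at index 10, swap → [24, 16, 23, 11, 15, 20, 12, 1, 7, 10, 5]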